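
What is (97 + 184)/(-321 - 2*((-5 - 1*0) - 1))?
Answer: -281/309 ≈ -0.90938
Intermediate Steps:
(97 + 184)/(-321 - 2*((-5 - 1*0) - 1)) = 281/(-321 - 2*((-5 + 0) - 1)) = 281/(-321 - 2*(-5 - 1)) = 281/(-321 - 2*(-6)) = 281/(-321 + 12) = 281/(-309) = 281*(-1/309) = -281/309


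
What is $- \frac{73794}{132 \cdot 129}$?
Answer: $- \frac{12299}{2838} \approx -4.3337$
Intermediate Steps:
$- \frac{73794}{132 \cdot 129} = - \frac{73794}{17028} = \left(-73794\right) \frac{1}{17028} = - \frac{12299}{2838}$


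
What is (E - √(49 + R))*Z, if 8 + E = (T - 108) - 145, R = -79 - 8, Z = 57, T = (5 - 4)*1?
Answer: -14820 - 57*I*√38 ≈ -14820.0 - 351.37*I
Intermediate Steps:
T = 1 (T = 1*1 = 1)
R = -87
E = -260 (E = -8 + ((1 - 108) - 145) = -8 + (-107 - 145) = -8 - 252 = -260)
(E - √(49 + R))*Z = (-260 - √(49 - 87))*57 = (-260 - √(-38))*57 = (-260 - I*√38)*57 = -14820 - 57*I*√38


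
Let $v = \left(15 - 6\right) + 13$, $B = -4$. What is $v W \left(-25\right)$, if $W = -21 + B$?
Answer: $13750$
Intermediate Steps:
$v = 22$ ($v = 9 + 13 = 22$)
$W = -25$ ($W = -21 - 4 = -25$)
$v W \left(-25\right) = 22 \left(-25\right) \left(-25\right) = \left(-550\right) \left(-25\right) = 13750$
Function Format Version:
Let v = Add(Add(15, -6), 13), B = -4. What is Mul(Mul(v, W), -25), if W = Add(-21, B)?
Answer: 13750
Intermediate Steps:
v = 22 (v = Add(9, 13) = 22)
W = -25 (W = Add(-21, -4) = -25)
Mul(Mul(v, W), -25) = Mul(Mul(22, -25), -25) = Mul(-550, -25) = 13750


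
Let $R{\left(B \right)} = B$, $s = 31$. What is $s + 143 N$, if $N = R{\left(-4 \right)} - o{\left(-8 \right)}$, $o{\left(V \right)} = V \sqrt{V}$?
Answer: $-541 + 2288 i \sqrt{2} \approx -541.0 + 3235.7 i$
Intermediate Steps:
$o{\left(V \right)} = V^{\frac{3}{2}}$
$N = -4 + 16 i \sqrt{2}$ ($N = -4 - \left(-8\right)^{\frac{3}{2}} = -4 - - 16 i \sqrt{2} = -4 + 16 i \sqrt{2} \approx -4.0 + 22.627 i$)
$s + 143 N = 31 + 143 \left(-4 + 16 i \sqrt{2}\right) = 31 - \left(572 - 2288 i \sqrt{2}\right) = -541 + 2288 i \sqrt{2}$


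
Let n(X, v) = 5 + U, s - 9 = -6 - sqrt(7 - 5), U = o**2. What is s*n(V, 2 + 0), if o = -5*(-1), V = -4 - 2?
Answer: 90 - 30*sqrt(2) ≈ 47.574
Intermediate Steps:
V = -6
o = 5
U = 25 (U = 5**2 = 25)
s = 3 - sqrt(2) (s = 9 + (-6 - sqrt(7 - 5)) = 9 + (-6 - sqrt(2)) = 3 - sqrt(2) ≈ 1.5858)
n(X, v) = 30 (n(X, v) = 5 + 25 = 30)
s*n(V, 2 + 0) = (3 - sqrt(2))*30 = 90 - 30*sqrt(2)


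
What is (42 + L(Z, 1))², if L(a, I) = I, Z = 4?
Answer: 1849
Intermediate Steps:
(42 + L(Z, 1))² = (42 + 1)² = 43² = 1849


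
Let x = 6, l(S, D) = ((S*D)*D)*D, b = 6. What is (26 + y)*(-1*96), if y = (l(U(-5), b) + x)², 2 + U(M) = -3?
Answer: -110736192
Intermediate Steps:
U(M) = -5 (U(M) = -2 - 3 = -5)
l(S, D) = S*D³ (l(S, D) = ((D*S)*D)*D = (S*D²)*D = S*D³)
y = 1153476 (y = (-5*6³ + 6)² = (-5*216 + 6)² = (-1080 + 6)² = (-1074)² = 1153476)
(26 + y)*(-1*96) = (26 + 1153476)*(-1*96) = 1153502*(-96) = -110736192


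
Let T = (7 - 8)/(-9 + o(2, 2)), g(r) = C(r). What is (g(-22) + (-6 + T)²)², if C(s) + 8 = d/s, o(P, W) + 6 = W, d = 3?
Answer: 10037434969/13823524 ≈ 726.11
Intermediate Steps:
o(P, W) = -6 + W
C(s) = -8 + 3/s
g(r) = -8 + 3/r
T = 1/13 (T = (7 - 8)/(-9 + (-6 + 2)) = -1/(-9 - 4) = -1/(-13) = -1*(-1/13) = 1/13 ≈ 0.076923)
(g(-22) + (-6 + T)²)² = ((-8 + 3/(-22)) + (-6 + 1/13)²)² = ((-8 + 3*(-1/22)) + (-77/13)²)² = ((-8 - 3/22) + 5929/169)² = (-179/22 + 5929/169)² = (100187/3718)² = 10037434969/13823524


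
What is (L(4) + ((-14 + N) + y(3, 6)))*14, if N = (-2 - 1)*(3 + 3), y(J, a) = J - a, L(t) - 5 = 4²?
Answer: -196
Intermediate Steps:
L(t) = 21 (L(t) = 5 + 4² = 5 + 16 = 21)
N = -18 (N = -3*6 = -18)
(L(4) + ((-14 + N) + y(3, 6)))*14 = (21 + ((-14 - 18) + (3 - 1*6)))*14 = (21 + (-32 + (3 - 6)))*14 = (21 + (-32 - 3))*14 = (21 - 35)*14 = -14*14 = -196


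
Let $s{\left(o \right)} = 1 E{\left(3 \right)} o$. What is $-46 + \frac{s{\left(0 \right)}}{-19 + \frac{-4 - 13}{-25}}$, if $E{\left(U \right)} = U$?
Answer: $-46$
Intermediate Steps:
$s{\left(o \right)} = 3 o$ ($s{\left(o \right)} = 1 \cdot 3 o = 3 o$)
$-46 + \frac{s{\left(0 \right)}}{-19 + \frac{-4 - 13}{-25}} = -46 + \frac{3 \cdot 0}{-19 + \frac{-4 - 13}{-25}} = -46 + \frac{1}{-19 - - \frac{17}{25}} \cdot 0 = -46 + \frac{1}{-19 + \frac{17}{25}} \cdot 0 = -46 + \frac{1}{- \frac{458}{25}} \cdot 0 = -46 - 0 = -46 + 0 = -46$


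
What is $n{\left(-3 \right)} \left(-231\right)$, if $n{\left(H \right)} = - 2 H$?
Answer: $-1386$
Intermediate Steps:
$n{\left(-3 \right)} \left(-231\right) = \left(-2\right) \left(-3\right) \left(-231\right) = 6 \left(-231\right) = -1386$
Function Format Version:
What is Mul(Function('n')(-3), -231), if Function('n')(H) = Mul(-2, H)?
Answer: -1386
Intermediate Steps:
Mul(Function('n')(-3), -231) = Mul(Mul(-2, -3), -231) = Mul(6, -231) = -1386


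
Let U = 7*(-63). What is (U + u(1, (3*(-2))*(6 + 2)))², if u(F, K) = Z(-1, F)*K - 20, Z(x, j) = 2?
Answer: 310249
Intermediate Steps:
U = -441
u(F, K) = -20 + 2*K (u(F, K) = 2*K - 20 = -20 + 2*K)
(U + u(1, (3*(-2))*(6 + 2)))² = (-441 + (-20 + 2*((3*(-2))*(6 + 2))))² = (-441 + (-20 + 2*(-6*8)))² = (-441 + (-20 + 2*(-48)))² = (-441 + (-20 - 96))² = (-441 - 116)² = (-557)² = 310249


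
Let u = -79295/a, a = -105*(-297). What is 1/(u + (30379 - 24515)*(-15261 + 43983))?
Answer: 6237/1050471748637 ≈ 5.9373e-9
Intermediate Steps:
a = 31185
u = -15859/6237 (u = -79295/31185 = -79295*1/31185 = -15859/6237 ≈ -2.5427)
1/(u + (30379 - 24515)*(-15261 + 43983)) = 1/(-15859/6237 + (30379 - 24515)*(-15261 + 43983)) = 1/(-15859/6237 + 5864*28722) = 1/(-15859/6237 + 168425808) = 1/(1050471748637/6237) = 6237/1050471748637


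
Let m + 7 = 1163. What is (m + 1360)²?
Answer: 6330256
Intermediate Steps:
m = 1156 (m = -7 + 1163 = 1156)
(m + 1360)² = (1156 + 1360)² = 2516² = 6330256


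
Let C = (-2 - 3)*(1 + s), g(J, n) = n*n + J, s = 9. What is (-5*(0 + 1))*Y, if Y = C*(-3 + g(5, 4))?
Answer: 4500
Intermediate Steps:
g(J, n) = J + n² (g(J, n) = n² + J = J + n²)
C = -50 (C = (-2 - 3)*(1 + 9) = -5*10 = -50)
Y = -900 (Y = -50*(-3 + (5 + 4²)) = -50*(-3 + (5 + 16)) = -50*(-3 + 21) = -50*18 = -900)
(-5*(0 + 1))*Y = -5*(0 + 1)*(-900) = -5*1*(-900) = -5*(-900) = 4500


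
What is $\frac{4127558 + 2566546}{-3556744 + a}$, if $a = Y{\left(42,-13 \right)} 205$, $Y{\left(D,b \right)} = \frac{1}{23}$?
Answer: $- \frac{153964392}{81804907} \approx -1.8821$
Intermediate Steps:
$Y{\left(D,b \right)} = \frac{1}{23}$
$a = \frac{205}{23}$ ($a = \frac{1}{23} \cdot 205 = \frac{205}{23} \approx 8.913$)
$\frac{4127558 + 2566546}{-3556744 + a} = \frac{4127558 + 2566546}{-3556744 + \frac{205}{23}} = \frac{6694104}{- \frac{81804907}{23}} = 6694104 \left(- \frac{23}{81804907}\right) = - \frac{153964392}{81804907}$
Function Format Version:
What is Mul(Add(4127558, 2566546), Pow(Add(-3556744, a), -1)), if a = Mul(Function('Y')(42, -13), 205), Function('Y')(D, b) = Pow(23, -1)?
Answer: Rational(-153964392, 81804907) ≈ -1.8821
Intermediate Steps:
Function('Y')(D, b) = Rational(1, 23)
a = Rational(205, 23) (a = Mul(Rational(1, 23), 205) = Rational(205, 23) ≈ 8.9130)
Mul(Add(4127558, 2566546), Pow(Add(-3556744, a), -1)) = Mul(Add(4127558, 2566546), Pow(Add(-3556744, Rational(205, 23)), -1)) = Mul(6694104, Pow(Rational(-81804907, 23), -1)) = Mul(6694104, Rational(-23, 81804907)) = Rational(-153964392, 81804907)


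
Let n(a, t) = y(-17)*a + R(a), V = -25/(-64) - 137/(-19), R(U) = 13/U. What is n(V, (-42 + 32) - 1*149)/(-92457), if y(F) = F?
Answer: 110241485/79936103232 ≈ 0.0013791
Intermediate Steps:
V = 9243/1216 (V = -25*(-1/64) - 137*(-1/19) = 25/64 + 137/19 = 9243/1216 ≈ 7.6012)
n(a, t) = -17*a + 13/a
n(V, (-42 + 32) - 1*149)/(-92457) = (-17*9243/1216 + 13/(9243/1216))/(-92457) = (-157131/1216 + 13*(1216/9243))*(-1/92457) = (-157131/1216 + 1216/711)*(-1/92457) = -110241485/864576*(-1/92457) = 110241485/79936103232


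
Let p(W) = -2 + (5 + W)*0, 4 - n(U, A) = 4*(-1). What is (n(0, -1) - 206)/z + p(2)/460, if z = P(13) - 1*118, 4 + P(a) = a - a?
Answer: 22709/14030 ≈ 1.6186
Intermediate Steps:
n(U, A) = 8 (n(U, A) = 4 - 4*(-1) = 4 - 1*(-4) = 4 + 4 = 8)
P(a) = -4 (P(a) = -4 + (a - a) = -4 + 0 = -4)
p(W) = -2 (p(W) = -2 + 0 = -2)
z = -122 (z = -4 - 1*118 = -4 - 118 = -122)
(n(0, -1) - 206)/z + p(2)/460 = (8 - 206)/(-122) - 2/460 = -198*(-1/122) - 2*1/460 = 99/61 - 1/230 = 22709/14030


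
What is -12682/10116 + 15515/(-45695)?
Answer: -73645373/46225062 ≈ -1.5932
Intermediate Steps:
-12682/10116 + 15515/(-45695) = -12682*1/10116 + 15515*(-1/45695) = -6341/5058 - 3103/9139 = -73645373/46225062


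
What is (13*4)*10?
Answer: 520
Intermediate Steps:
(13*4)*10 = 52*10 = 520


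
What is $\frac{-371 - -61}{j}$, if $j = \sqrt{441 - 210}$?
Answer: $- \frac{310 \sqrt{231}}{231} \approx -20.397$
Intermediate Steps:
$j = \sqrt{231} \approx 15.199$
$\frac{-371 - -61}{j} = \frac{-371 - -61}{\sqrt{231}} = \left(-371 + 61\right) \frac{\sqrt{231}}{231} = - 310 \frac{\sqrt{231}}{231} = - \frac{310 \sqrt{231}}{231}$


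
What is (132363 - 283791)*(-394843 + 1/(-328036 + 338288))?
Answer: 153242502477795/2563 ≈ 5.9790e+10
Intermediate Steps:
(132363 - 283791)*(-394843 + 1/(-328036 + 338288)) = -151428*(-394843 + 1/10252) = -151428*(-4047930435/10252) = 153242502477795/2563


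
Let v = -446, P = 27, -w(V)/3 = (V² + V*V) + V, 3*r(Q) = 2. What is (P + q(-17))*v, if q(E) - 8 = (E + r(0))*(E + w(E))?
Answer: -37198630/3 ≈ -1.2400e+7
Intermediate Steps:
r(Q) = ⅔ (r(Q) = (⅓)*2 = ⅔)
w(V) = -6*V² - 3*V (w(V) = -3*((V² + V*V) + V) = -3*((V² + V²) + V) = -3*(2*V² + V) = -3*(V + 2*V²) = -6*V² - 3*V)
q(E) = 8 + (⅔ + E)*(E - 3*E*(1 + 2*E)) (q(E) = 8 + (E + ⅔)*(E - 3*E*(1 + 2*E)) = 8 + (⅔ + E)*(E - 3*E*(1 + 2*E)))
(P + q(-17))*v = (27 + (8 - 6*(-17)² - 6*(-17)³ - 4/3*(-17)))*(-446) = (27 + (8 - 6*289 - 6*(-4913) + 68/3))*(-446) = (27 + (8 - 1734 + 29478 + 68/3))*(-446) = (27 + 83324/3)*(-446) = (83405/3)*(-446) = -37198630/3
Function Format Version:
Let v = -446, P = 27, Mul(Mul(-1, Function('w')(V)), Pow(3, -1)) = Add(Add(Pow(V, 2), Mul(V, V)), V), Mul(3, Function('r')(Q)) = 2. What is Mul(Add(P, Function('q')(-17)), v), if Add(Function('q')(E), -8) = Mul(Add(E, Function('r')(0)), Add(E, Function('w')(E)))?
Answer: Rational(-37198630, 3) ≈ -1.2400e+7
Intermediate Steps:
Function('r')(Q) = Rational(2, 3) (Function('r')(Q) = Mul(Rational(1, 3), 2) = Rational(2, 3))
Function('w')(V) = Add(Mul(-6, Pow(V, 2)), Mul(-3, V)) (Function('w')(V) = Mul(-3, Add(Add(Pow(V, 2), Mul(V, V)), V)) = Mul(-3, Add(Add(Pow(V, 2), Pow(V, 2)), V)) = Mul(-3, Add(Mul(2, Pow(V, 2)), V)) = Mul(-3, Add(V, Mul(2, Pow(V, 2)))) = Add(Mul(-6, Pow(V, 2)), Mul(-3, V)))
Function('q')(E) = Add(8, Mul(Add(Rational(2, 3), E), Add(E, Mul(-3, E, Add(1, Mul(2, E)))))) (Function('q')(E) = Add(8, Mul(Add(E, Rational(2, 3)), Add(E, Mul(-3, E, Add(1, Mul(2, E)))))) = Add(8, Mul(Add(Rational(2, 3), E), Add(E, Mul(-3, E, Add(1, Mul(2, E)))))))
Mul(Add(P, Function('q')(-17)), v) = Mul(Add(27, Add(8, Mul(-6, Pow(-17, 2)), Mul(-6, Pow(-17, 3)), Mul(Rational(-4, 3), -17))), -446) = Mul(Add(27, Add(8, Mul(-6, 289), Mul(-6, -4913), Rational(68, 3))), -446) = Mul(Add(27, Add(8, -1734, 29478, Rational(68, 3))), -446) = Mul(Add(27, Rational(83324, 3)), -446) = Mul(Rational(83405, 3), -446) = Rational(-37198630, 3)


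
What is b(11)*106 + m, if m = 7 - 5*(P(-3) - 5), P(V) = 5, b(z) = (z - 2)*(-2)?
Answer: -1901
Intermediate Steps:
b(z) = 4 - 2*z (b(z) = (-2 + z)*(-2) = 4 - 2*z)
m = 7 (m = 7 - 5*(5 - 5) = 7 - 5*0 = 7 + 0 = 7)
b(11)*106 + m = (4 - 2*11)*106 + 7 = (4 - 22)*106 + 7 = -18*106 + 7 = -1908 + 7 = -1901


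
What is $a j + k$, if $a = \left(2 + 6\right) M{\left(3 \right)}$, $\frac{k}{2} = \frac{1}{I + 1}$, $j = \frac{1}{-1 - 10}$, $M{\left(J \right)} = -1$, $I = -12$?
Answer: $\frac{6}{11} \approx 0.54545$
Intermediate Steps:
$j = - \frac{1}{11}$ ($j = \frac{1}{-11} = - \frac{1}{11} \approx -0.090909$)
$k = - \frac{2}{11}$ ($k = \frac{2}{-12 + 1} = \frac{2}{-11} = 2 \left(- \frac{1}{11}\right) = - \frac{2}{11} \approx -0.18182$)
$a = -8$ ($a = \left(2 + 6\right) \left(-1\right) = 8 \left(-1\right) = -8$)
$a j + k = \left(-8\right) \left(- \frac{1}{11}\right) - \frac{2}{11} = \frac{8}{11} - \frac{2}{11} = \frac{6}{11}$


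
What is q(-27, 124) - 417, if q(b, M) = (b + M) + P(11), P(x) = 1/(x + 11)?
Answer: -7039/22 ≈ -319.95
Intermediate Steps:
P(x) = 1/(11 + x)
q(b, M) = 1/22 + M + b (q(b, M) = (b + M) + 1/(11 + 11) = (M + b) + 1/22 = 1/22 + M + b)
q(-27, 124) - 417 = (1/22 + 124 - 27) - 417 = 2135/22 - 417 = -7039/22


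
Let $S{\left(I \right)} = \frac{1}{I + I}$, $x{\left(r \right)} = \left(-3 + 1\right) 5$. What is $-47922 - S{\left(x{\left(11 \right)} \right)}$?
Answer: $- \frac{958439}{20} \approx -47922.0$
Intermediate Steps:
$x{\left(r \right)} = -10$ ($x{\left(r \right)} = \left(-2\right) 5 = -10$)
$S{\left(I \right)} = \frac{1}{2 I}$
$-47922 - S{\left(x{\left(11 \right)} \right)} = -47922 - \frac{1}{2 \left(-10\right)} = -47922 - \frac{1}{2} \left(- \frac{1}{10}\right) = -47922 - - \frac{1}{20} = -47922 + \frac{1}{20} = - \frac{958439}{20}$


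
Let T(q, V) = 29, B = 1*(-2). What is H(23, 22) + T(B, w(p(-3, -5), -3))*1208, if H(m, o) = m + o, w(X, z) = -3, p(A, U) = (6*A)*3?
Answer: 35077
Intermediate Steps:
p(A, U) = 18*A
B = -2
H(23, 22) + T(B, w(p(-3, -5), -3))*1208 = (23 + 22) + 29*1208 = 45 + 35032 = 35077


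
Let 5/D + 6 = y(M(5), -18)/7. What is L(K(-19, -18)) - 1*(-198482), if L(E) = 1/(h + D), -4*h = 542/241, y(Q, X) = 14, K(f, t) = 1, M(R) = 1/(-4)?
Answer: 346747090/1747 ≈ 1.9848e+5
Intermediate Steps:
M(R) = -¼
D = -5/4 (D = 5/(-6 + 14/7) = 5/(-6 + 14*(⅐)) = 5/(-6 + 2) = 5/(-4) = 5*(-¼) = -5/4 ≈ -1.2500)
h = -271/482 (h = -271/(2*241) = -¼*542/241 = -271/482 ≈ -0.56224)
L(E) = -964/1747 (L(E) = 1/(-271/482 - 5/4) = 1/(-1747/964) = -964/1747)
L(K(-19, -18)) - 1*(-198482) = -964/1747 - 1*(-198482) = -964/1747 + 198482 = 346747090/1747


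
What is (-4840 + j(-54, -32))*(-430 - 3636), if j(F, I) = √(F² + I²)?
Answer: 19679440 - 8132*√985 ≈ 1.9424e+7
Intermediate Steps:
(-4840 + j(-54, -32))*(-430 - 3636) = (-4840 + √((-54)² + (-32)²))*(-430 - 3636) = (-4840 + √(2916 + 1024))*(-4066) = (-4840 + √3940)*(-4066) = (-4840 + 2*√985)*(-4066) = 19679440 - 8132*√985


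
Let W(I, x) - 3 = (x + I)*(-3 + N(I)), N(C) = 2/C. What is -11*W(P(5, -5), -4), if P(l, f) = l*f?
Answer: -25388/25 ≈ -1015.5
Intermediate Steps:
P(l, f) = f*l
W(I, x) = 3 + (-3 + 2/I)*(I + x) (W(I, x) = 3 + (x + I)*(-3 + 2/I) = 3 + (I + x)*(-3 + 2/I) = 3 + (-3 + 2/I)*(I + x))
-11*W(P(5, -5), -4) = -11*(5 - (-15)*5 - 3*(-4) + 2*(-4)/(-5*5)) = -11*(5 - 3*(-25) + 12 + 2*(-4)/(-25)) = -11*(5 + 75 + 12 + 2*(-4)*(-1/25)) = -11*(5 + 75 + 12 + 8/25) = -11*2308/25 = -25388/25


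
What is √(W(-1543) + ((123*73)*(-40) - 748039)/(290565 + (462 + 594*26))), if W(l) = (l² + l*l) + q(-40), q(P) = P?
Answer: √447235882936403649/306471 ≈ 2182.1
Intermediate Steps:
W(l) = -40 + 2*l² (W(l) = (l² + l*l) - 40 = (l² + l²) - 40 = 2*l² - 40 = -40 + 2*l²)
√(W(-1543) + ((123*73)*(-40) - 748039)/(290565 + (462 + 594*26))) = √((-40 + 2*(-1543)²) + ((123*73)*(-40) - 748039)/(290565 + (462 + 594*26))) = √((-40 + 2*2380849) + (8979*(-40) - 748039)/(290565 + (462 + 15444))) = √((-40 + 4761698) + (-359160 - 748039)/(290565 + 15906)) = √(4761658 - 1107199/306471) = √(1459308981719/306471) = √447235882936403649/306471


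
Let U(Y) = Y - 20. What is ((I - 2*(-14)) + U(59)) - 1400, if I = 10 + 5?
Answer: -1318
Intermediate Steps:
I = 15
U(Y) = -20 + Y
((I - 2*(-14)) + U(59)) - 1400 = ((15 - 2*(-14)) + (-20 + 59)) - 1400 = ((15 + 28) + 39) - 1400 = (43 + 39) - 1400 = 82 - 1400 = -1318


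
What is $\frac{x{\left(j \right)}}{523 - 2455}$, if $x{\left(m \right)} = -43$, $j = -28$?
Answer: $\frac{43}{1932} \approx 0.022257$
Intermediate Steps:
$\frac{x{\left(j \right)}}{523 - 2455} = - \frac{43}{523 - 2455} = - \frac{43}{-1932} = \left(-43\right) \left(- \frac{1}{1932}\right) = \frac{43}{1932}$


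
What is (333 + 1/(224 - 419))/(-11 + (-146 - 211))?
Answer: -32467/35880 ≈ -0.90488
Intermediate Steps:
(333 + 1/(224 - 419))/(-11 + (-146 - 211)) = (333 + 1/(-195))/(-11 - 357) = (333 - 1/195)/(-368) = (64934/195)*(-1/368) = -32467/35880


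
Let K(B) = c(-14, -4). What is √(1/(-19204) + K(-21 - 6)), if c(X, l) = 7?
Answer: √645384027/9602 ≈ 2.6457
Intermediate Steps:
K(B) = 7
√(1/(-19204) + K(-21 - 6)) = √(1/(-19204) + 7) = √(-1/19204 + 7) = √(134427/19204) = √645384027/9602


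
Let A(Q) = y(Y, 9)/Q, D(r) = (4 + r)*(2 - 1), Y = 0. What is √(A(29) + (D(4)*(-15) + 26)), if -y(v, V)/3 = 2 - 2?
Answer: I*√94 ≈ 9.6954*I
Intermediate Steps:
D(r) = 4 + r (D(r) = (4 + r)*1 = 4 + r)
y(v, V) = 0 (y(v, V) = -3*(2 - 2) = -3*0 = 0)
A(Q) = 0 (A(Q) = 0/Q = 0)
√(A(29) + (D(4)*(-15) + 26)) = √(0 + ((4 + 4)*(-15) + 26)) = √(0 + (8*(-15) + 26)) = √(0 + (-120 + 26)) = √(0 - 94) = √(-94) = I*√94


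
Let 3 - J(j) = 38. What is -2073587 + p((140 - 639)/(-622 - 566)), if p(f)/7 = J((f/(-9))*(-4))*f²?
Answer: -2926605576173/1411344 ≈ -2.0736e+6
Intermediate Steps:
J(j) = -35 (J(j) = 3 - 1*38 = 3 - 38 = -35)
p(f) = -245*f² (p(f) = 7*(-35*f²) = -245*f²)
-2073587 + p((140 - 639)/(-622 - 566)) = -2073587 - 245*(140 - 639)²/(-622 - 566)² = -2073587 - 245*(-499/(-1188))² = -2073587 - 245*(-499*(-1/1188))² = -2073587 - 245*(499/1188)² = -2073587 - 245*249001/1411344 = -2073587 - 61005245/1411344 = -2926605576173/1411344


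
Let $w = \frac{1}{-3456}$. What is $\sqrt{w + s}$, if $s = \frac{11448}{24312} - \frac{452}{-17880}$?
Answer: $\frac{\sqrt{5856299295970890}}{108674640} \approx 0.70418$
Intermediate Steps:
$s = \frac{2246659}{4528110}$ ($s = 11448 \cdot \frac{1}{24312} - - \frac{113}{4470} = \frac{477}{1013} + \frac{113}{4470} = \frac{2246659}{4528110} \approx 0.49616$)
$w = - \frac{1}{3456} \approx -0.00028935$
$\sqrt{w + s} = \sqrt{- \frac{1}{3456} + \frac{2246659}{4528110}} = \sqrt{\frac{1293320899}{2608191360}} = \frac{\sqrt{5856299295970890}}{108674640}$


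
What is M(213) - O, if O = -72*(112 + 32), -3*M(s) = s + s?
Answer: 10226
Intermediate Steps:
M(s) = -2*s/3 (M(s) = -(s + s)/3 = -2*s/3)
O = -10368 (O = -72*144 = -10368)
M(213) - O = -⅔*213 - 1*(-10368) = -142 + 10368 = 10226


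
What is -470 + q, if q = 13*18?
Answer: -236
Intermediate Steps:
q = 234
-470 + q = -470 + 234 = -236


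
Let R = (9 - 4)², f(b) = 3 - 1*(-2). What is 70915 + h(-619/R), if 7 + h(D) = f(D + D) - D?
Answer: 1773444/25 ≈ 70938.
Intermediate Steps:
f(b) = 5 (f(b) = 3 + 2 = 5)
R = 25 (R = 5² = 25)
h(D) = -2 - D (h(D) = -7 + (5 - D) = -2 - D)
70915 + h(-619/R) = 70915 + (-2 - (-619)/25) = 70915 + (-2 - 1*(-619/25)) = 70915 + (-2 + 619/25) = 70915 + 569/25 = 1773444/25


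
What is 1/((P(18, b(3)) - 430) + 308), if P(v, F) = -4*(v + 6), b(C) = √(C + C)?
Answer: -1/218 ≈ -0.0045872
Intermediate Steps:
b(C) = √2*√C (b(C) = √(2*C) = √2*√C)
P(v, F) = -24 - 4*v (P(v, F) = -4*(6 + v) = -24 - 4*v)
1/((P(18, b(3)) - 430) + 308) = 1/(((-24 - 4*18) - 430) + 308) = 1/(((-24 - 72) - 430) + 308) = 1/((-96 - 430) + 308) = 1/(-526 + 308) = 1/(-218) = -1/218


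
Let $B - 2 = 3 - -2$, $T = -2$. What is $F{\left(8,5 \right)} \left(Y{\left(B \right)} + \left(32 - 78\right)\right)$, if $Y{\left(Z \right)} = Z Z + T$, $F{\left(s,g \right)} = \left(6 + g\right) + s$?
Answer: $19$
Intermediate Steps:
$B = 7$ ($B = 2 + \left(3 - -2\right) = 2 + \left(3 + 2\right) = 2 + 5 = 7$)
$F{\left(s,g \right)} = 6 + g + s$
$Y{\left(Z \right)} = -2 + Z^{2}$ ($Y{\left(Z \right)} = Z Z - 2 = Z^{2} - 2 = -2 + Z^{2}$)
$F{\left(8,5 \right)} \left(Y{\left(B \right)} + \left(32 - 78\right)\right) = \left(6 + 5 + 8\right) \left(\left(-2 + 7^{2}\right) + \left(32 - 78\right)\right) = 19 \left(\left(-2 + 49\right) - 46\right) = 19 \left(47 - 46\right) = 19 \cdot 1 = 19$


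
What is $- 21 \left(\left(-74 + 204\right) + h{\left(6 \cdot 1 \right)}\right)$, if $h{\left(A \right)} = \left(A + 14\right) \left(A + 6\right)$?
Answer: $-7770$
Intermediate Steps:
$h{\left(A \right)} = \left(6 + A\right) \left(14 + A\right)$ ($h{\left(A \right)} = \left(14 + A\right) \left(6 + A\right) = \left(6 + A\right) \left(14 + A\right)$)
$- 21 \left(\left(-74 + 204\right) + h{\left(6 \cdot 1 \right)}\right) = - 21 \left(\left(-74 + 204\right) + \left(84 + \left(6 \cdot 1\right)^{2} + 20 \cdot 6 \cdot 1\right)\right) = - 21 \left(130 + \left(84 + 6^{2} + 20 \cdot 6\right)\right) = - 21 \left(130 + \left(84 + 36 + 120\right)\right) = - 21 \left(130 + 240\right) = \left(-21\right) 370 = -7770$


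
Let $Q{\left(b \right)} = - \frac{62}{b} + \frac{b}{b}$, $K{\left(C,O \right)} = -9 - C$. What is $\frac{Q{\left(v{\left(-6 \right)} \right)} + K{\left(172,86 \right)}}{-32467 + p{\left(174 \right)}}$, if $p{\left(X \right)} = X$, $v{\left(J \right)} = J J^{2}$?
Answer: $\frac{19409}{3487644} \approx 0.0055651$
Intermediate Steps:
$v{\left(J \right)} = J^{3}$
$Q{\left(b \right)} = 1 - \frac{62}{b}$ ($Q{\left(b \right)} = - \frac{62}{b} + 1 = 1 - \frac{62}{b}$)
$\frac{Q{\left(v{\left(-6 \right)} \right)} + K{\left(172,86 \right)}}{-32467 + p{\left(174 \right)}} = \frac{\frac{-62 + \left(-6\right)^{3}}{\left(-6\right)^{3}} - 181}{-32467 + 174} = \frac{\frac{-62 - 216}{-216} - 181}{-32293} = \left(\left(- \frac{1}{216}\right) \left(-278\right) - 181\right) \left(- \frac{1}{32293}\right) = \left(\frac{139}{108} - 181\right) \left(- \frac{1}{32293}\right) = \left(- \frac{19409}{108}\right) \left(- \frac{1}{32293}\right) = \frac{19409}{3487644}$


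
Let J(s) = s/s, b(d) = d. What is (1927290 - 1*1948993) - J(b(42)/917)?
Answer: -21704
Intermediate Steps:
J(s) = 1
(1927290 - 1*1948993) - J(b(42)/917) = (1927290 - 1*1948993) - 1*1 = (1927290 - 1948993) - 1 = -21703 - 1 = -21704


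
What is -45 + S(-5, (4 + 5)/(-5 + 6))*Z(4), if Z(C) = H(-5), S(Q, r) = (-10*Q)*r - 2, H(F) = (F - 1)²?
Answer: 16083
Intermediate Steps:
H(F) = (-1 + F)²
S(Q, r) = -2 - 10*Q*r (S(Q, r) = -10*Q*r - 2 = -2 - 10*Q*r)
Z(C) = 36 (Z(C) = (-1 - 5)² = (-6)² = 36)
-45 + S(-5, (4 + 5)/(-5 + 6))*Z(4) = -45 + (-2 - 10*(-5)*(4 + 5)/(-5 + 6))*36 = -45 + (-2 - 10*(-5)*9/1)*36 = -45 + (-2 - 10*(-5)*9*1)*36 = -45 + (-2 - 10*(-5)*9)*36 = -45 + (-2 + 450)*36 = -45 + 448*36 = -45 + 16128 = 16083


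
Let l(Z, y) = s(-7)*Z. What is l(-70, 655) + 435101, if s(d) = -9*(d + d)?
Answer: 426281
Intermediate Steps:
s(d) = -18*d
l(Z, y) = 126*Z (l(Z, y) = (-18*(-7))*Z = 126*Z)
l(-70, 655) + 435101 = 126*(-70) + 435101 = -8820 + 435101 = 426281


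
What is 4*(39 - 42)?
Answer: -12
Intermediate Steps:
4*(39 - 42) = 4*(-3) = -12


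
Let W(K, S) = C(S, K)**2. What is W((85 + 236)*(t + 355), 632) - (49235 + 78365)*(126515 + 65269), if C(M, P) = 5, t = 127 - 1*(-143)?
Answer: -24471638375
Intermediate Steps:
t = 270 (t = 127 + 143 = 270)
W(K, S) = 25 (W(K, S) = 5**2 = 25)
W((85 + 236)*(t + 355), 632) - (49235 + 78365)*(126515 + 65269) = 25 - (49235 + 78365)*(126515 + 65269) = 25 - 127600*191784 = 25 - 1*24471638400 = 25 - 24471638400 = -24471638375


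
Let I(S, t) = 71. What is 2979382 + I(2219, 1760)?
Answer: 2979453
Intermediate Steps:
2979382 + I(2219, 1760) = 2979382 + 71 = 2979453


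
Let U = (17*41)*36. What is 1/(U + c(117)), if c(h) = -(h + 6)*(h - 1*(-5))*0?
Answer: 1/25092 ≈ 3.9853e-5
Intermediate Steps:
c(h) = 0 (c(h) = -(6 + h)*(h + 5)*0 = -(6 + h)*(5 + h)*0 = -(5 + h)*(6 + h)*0 = 0)
U = 25092 (U = 697*36 = 25092)
1/(U + c(117)) = 1/(25092 + 0) = 1/25092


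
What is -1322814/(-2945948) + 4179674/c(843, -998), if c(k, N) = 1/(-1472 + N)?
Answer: -15206681291614313/1472974 ≈ -1.0324e+10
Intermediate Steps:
-1322814/(-2945948) + 4179674/c(843, -998) = -1322814/(-2945948) + 4179674/(1/(-1472 - 998)) = -1322814*(-1/2945948) + 4179674/(1/(-2470)) = 661407/1472974 + 4179674/(-1/2470) = 661407/1472974 + 4179674*(-2470) = 661407/1472974 - 10323794780 = -15206681291614313/1472974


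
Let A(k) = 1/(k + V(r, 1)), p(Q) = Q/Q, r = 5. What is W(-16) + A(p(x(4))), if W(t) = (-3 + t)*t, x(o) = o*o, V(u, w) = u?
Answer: 1825/6 ≈ 304.17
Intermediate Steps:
x(o) = o²
W(t) = t*(-3 + t)
p(Q) = 1
A(k) = 1/(5 + k) (A(k) = 1/(k + 5) = 1/(5 + k))
W(-16) + A(p(x(4))) = -16*(-3 - 16) + 1/(5 + 1) = -16*(-19) + 1/6 = 304 + ⅙ = 1825/6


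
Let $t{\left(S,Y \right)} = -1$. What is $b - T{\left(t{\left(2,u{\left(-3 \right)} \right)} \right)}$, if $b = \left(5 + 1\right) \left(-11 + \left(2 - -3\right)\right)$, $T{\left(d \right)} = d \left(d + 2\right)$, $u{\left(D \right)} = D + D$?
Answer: $-35$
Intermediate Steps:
$u{\left(D \right)} = 2 D$
$T{\left(d \right)} = d \left(2 + d\right)$
$b = -36$ ($b = 6 \left(-11 + \left(2 + 3\right)\right) = 6 \left(-11 + 5\right) = 6 \left(-6\right) = -36$)
$b - T{\left(t{\left(2,u{\left(-3 \right)} \right)} \right)} = -36 - - (2 - 1) = -36 - \left(-1\right) 1 = -36 - -1 = -36 + 1 = -35$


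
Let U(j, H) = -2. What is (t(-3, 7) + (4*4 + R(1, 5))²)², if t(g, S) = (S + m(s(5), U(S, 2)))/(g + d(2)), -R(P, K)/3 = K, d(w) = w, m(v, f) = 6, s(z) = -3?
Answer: 144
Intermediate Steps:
R(P, K) = -3*K
t(g, S) = (6 + S)/(2 + g) (t(g, S) = (S + 6)/(g + 2) = (6 + S)/(2 + g))
(t(-3, 7) + (4*4 + R(1, 5))²)² = ((6 + 7)/(2 - 3) + (4*4 - 3*5)²)² = (13/(-1) + (16 - 15)²)² = (-1*13 + 1²)² = (-13 + 1)² = (-12)² = 144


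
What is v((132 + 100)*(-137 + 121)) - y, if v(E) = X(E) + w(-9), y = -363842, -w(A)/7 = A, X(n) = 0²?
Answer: 363905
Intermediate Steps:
X(n) = 0
w(A) = -7*A
v(E) = 63 (v(E) = 0 - 7*(-9) = 0 + 63 = 63)
v((132 + 100)*(-137 + 121)) - y = 63 - 1*(-363842) = 63 + 363842 = 363905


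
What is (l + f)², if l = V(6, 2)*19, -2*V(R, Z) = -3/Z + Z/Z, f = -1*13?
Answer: 1089/16 ≈ 68.063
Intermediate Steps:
f = -13
V(R, Z) = -½ + 3/(2*Z) (V(R, Z) = -(-3/Z + Z/Z)/2 = -(-3/Z + 1)/2 = -(1 - 3/Z)/2 = -½ + 3/(2*Z))
l = 19/4 (l = ((½)*(3 - 1*2)/2)*19 = ((½)*(½)*(3 - 2))*19 = ((½)*(½)*1)*19 = (¼)*19 = 19/4 ≈ 4.7500)
(l + f)² = (19/4 - 13)² = (-33/4)² = 1089/16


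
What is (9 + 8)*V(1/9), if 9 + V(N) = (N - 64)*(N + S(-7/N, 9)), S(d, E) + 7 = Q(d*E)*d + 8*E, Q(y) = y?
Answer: -3148295518/81 ≈ -3.8868e+7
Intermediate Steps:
S(d, E) = -7 + 8*E + E*d² (S(d, E) = -7 + ((d*E)*d + 8*E) = -7 + ((E*d)*d + 8*E) = -7 + (E*d² + 8*E) = -7 + (8*E + E*d²) = -7 + 8*E + E*d²)
V(N) = -9 + (-64 + N)*(65 + N + 441/N²) (V(N) = -9 + (N - 64)*(N + (-7 + 8*9 + 9*(-7/N)²)) = -9 + (-64 + N)*(N + (-7 + 72 + 9*(49/N²))) = -9 + (-64 + N)*(N + (-7 + 72 + 441/N²)) = -9 + (-64 + N)*(N + (65 + 441/N²)) = -9 + (-64 + N)*(65 + N + 441/N²))
(9 + 8)*V(1/9) = (9 + 8)*(-4169 + 1/9 + (1/9)² - 28224/(1/9)² + 441/(1/9)) = 17*(-4169 + ⅑ + (⅑)² - 28224/9⁻² + 441/(⅑)) = 17*(-4169 + ⅑ + 1/81 - 28224*81 + 441*9) = 17*(-4169 + ⅑ + 1/81 - 2286144 + 3969) = 17*(-185193854/81) = -3148295518/81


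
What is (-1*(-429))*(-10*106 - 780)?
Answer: -789360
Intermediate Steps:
(-1*(-429))*(-10*106 - 780) = 429*(-1060 - 780) = 429*(-1840) = -789360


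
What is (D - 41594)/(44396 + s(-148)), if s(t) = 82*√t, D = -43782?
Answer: -118448528/61624999 + 437552*I*√37/61624999 ≈ -1.9221 + 0.043189*I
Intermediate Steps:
(D - 41594)/(44396 + s(-148)) = (-43782 - 41594)/(44396 + 82*√(-148)) = -85376/(44396 + 82*(2*I*√37)) = -85376/(44396 + 164*I*√37)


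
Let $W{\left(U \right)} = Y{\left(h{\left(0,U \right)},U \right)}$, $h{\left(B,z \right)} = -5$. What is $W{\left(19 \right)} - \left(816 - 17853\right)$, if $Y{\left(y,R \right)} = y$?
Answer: $17032$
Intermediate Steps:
$W{\left(U \right)} = -5$
$W{\left(19 \right)} - \left(816 - 17853\right) = -5 - \left(816 - 17853\right) = -5 - -17037 = -5 + 17037 = 17032$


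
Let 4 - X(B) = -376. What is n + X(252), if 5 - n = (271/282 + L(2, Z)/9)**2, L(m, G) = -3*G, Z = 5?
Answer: 30577139/79524 ≈ 384.50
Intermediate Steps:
X(B) = 380 (X(B) = 4 - 1*(-376) = 4 + 376 = 380)
n = 358019/79524 (n = 5 - (271/282 - 3*5/9)**2 = 5 - (271*(1/282) - 15*1/9)**2 = 5 - (271/282 - 5/3)**2 = 5 - (-199/282)**2 = 5 - 1*39601/79524 = 5 - 39601/79524 = 358019/79524 ≈ 4.5020)
n + X(252) = 358019/79524 + 380 = 30577139/79524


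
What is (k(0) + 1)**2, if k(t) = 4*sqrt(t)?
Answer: 1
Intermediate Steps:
(k(0) + 1)**2 = (4*sqrt(0) + 1)**2 = (4*0 + 1)**2 = (0 + 1)**2 = 1**2 = 1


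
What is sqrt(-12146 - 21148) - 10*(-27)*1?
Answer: 270 + I*sqrt(33294) ≈ 270.0 + 182.47*I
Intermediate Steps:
sqrt(-12146 - 21148) - 10*(-27)*1 = sqrt(-33294) + 270*1 = I*sqrt(33294) + 270 = 270 + I*sqrt(33294)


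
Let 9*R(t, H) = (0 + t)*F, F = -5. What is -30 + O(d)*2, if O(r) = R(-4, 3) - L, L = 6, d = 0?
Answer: -338/9 ≈ -37.556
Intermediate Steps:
R(t, H) = -5*t/9 (R(t, H) = ((0 + t)*(-5))/9 = (t*(-5))/9 = (-5*t)/9 = -5*t/9)
O(r) = -34/9 (O(r) = -5/9*(-4) - 1*6 = 20/9 - 6 = -34/9)
-30 + O(d)*2 = -30 - 34/9*2 = -30 - 68/9 = -338/9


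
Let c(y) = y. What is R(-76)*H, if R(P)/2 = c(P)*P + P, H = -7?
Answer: -79800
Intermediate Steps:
R(P) = 2*P + 2*P**2 (R(P) = 2*(P*P + P) = 2*(P**2 + P) = 2*(P + P**2) = 2*P + 2*P**2)
R(-76)*H = (2*(-76)*(1 - 76))*(-7) = (2*(-76)*(-75))*(-7) = 11400*(-7) = -79800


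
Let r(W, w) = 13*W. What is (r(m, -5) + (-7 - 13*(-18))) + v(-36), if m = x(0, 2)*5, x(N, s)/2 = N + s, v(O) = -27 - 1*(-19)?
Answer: 479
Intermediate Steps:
v(O) = -8 (v(O) = -27 + 19 = -8)
x(N, s) = 2*N + 2*s (x(N, s) = 2*(N + s) = 2*N + 2*s)
m = 20 (m = (2*0 + 2*2)*5 = (0 + 4)*5 = 4*5 = 20)
(r(m, -5) + (-7 - 13*(-18))) + v(-36) = (13*20 + (-7 - 13*(-18))) - 8 = (260 + (-7 + 234)) - 8 = (260 + 227) - 8 = 487 - 8 = 479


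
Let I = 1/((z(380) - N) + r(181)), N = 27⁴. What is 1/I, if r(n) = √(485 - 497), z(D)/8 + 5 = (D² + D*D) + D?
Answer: 1781959 + 2*I*√3 ≈ 1.782e+6 + 3.4641*I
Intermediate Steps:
N = 531441
z(D) = -40 + 8*D + 16*D² (z(D) = -40 + 8*((D² + D*D) + D) = -40 + 8*((D² + D²) + D) = -40 + 8*(2*D² + D) = -40 + 8*(D + 2*D²) = -40 + (8*D + 16*D²) = -40 + 8*D + 16*D²)
r(n) = 2*I*√3 (r(n) = √(-12) = 2*I*√3)
I = 1/(1781959 + 2*I*√3) (I = 1/(((-40 + 8*380 + 16*380²) - 1*531441) + 2*I*√3) = 1/(((-40 + 3040 + 16*144400) - 531441) + 2*I*√3) = 1/(((-40 + 3040 + 2310400) - 531441) + 2*I*√3) = 1/((2313400 - 531441) + 2*I*√3) = 1/(1781959 + 2*I*√3) ≈ 5.6118e-7 - 1.0e-12*I)
1/I = 1/(1781959/3175377877693 - 2*I*√3/3175377877693)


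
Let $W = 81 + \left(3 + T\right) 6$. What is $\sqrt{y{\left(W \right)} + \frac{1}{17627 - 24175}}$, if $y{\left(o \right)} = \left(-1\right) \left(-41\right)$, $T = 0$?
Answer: $\frac{\sqrt{439480479}}{3274} \approx 6.4031$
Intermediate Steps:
$W = 99$ ($W = 81 + \left(3 + 0\right) 6 = 81 + 3 \cdot 6 = 81 + 18 = 99$)
$y{\left(o \right)} = 41$
$\sqrt{y{\left(W \right)} + \frac{1}{17627 - 24175}} = \sqrt{41 + \frac{1}{17627 - 24175}} = \sqrt{41 + \frac{1}{-6548}} = \sqrt{41 - \frac{1}{6548}} = \sqrt{\frac{268467}{6548}} = \frac{\sqrt{439480479}}{3274}$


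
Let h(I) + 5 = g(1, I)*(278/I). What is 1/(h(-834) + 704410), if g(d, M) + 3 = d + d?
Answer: 3/2113216 ≈ 1.4196e-6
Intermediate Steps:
g(d, M) = -3 + 2*d (g(d, M) = -3 + (d + d) = -3 + 2*d)
h(I) = -5 - 278/I (h(I) = -5 + (-3 + 2*1)*(278/I) = -5 + (-3 + 2)*(278/I) = -5 - 278/I)
1/(h(-834) + 704410) = 1/((-5 - 278/(-834)) + 704410) = 1/((-5 - 278*(-1/834)) + 704410) = 1/((-5 + 1/3) + 704410) = 1/(-14/3 + 704410) = 1/(2113216/3) = 3/2113216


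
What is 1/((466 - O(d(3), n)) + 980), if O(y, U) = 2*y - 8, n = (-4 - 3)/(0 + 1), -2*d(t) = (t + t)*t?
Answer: 1/1472 ≈ 0.00067935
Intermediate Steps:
d(t) = -t² (d(t) = -(t + t)*t/2 = -2*t*t/2 = -t²)
n = -7 (n = -7/1 = -7*1 = -7)
O(y, U) = -8 + 2*y
1/((466 - O(d(3), n)) + 980) = 1/((466 - (-8 + 2*(-1*3²))) + 980) = 1/((466 - (-8 + 2*(-1*9))) + 980) = 1/((466 - (-8 + 2*(-9))) + 980) = 1/((466 - (-8 - 18)) + 980) = 1/((466 - 1*(-26)) + 980) = 1/((466 + 26) + 980) = 1/(492 + 980) = 1/1472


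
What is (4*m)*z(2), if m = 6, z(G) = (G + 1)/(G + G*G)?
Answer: 12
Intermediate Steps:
z(G) = (1 + G)/(G + G²)
(4*m)*z(2) = (4*6)/2 = 24*(½) = 12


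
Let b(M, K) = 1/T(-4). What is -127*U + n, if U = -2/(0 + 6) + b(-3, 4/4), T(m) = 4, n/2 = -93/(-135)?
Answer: 2153/180 ≈ 11.961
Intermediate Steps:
n = 62/45 (n = 2*(-93/(-135)) = 2*(-93*(-1/135)) = 2*(31/45) = 62/45 ≈ 1.3778)
b(M, K) = 1/4
U = -1/12 (U = -2/(0 + 6) + 1/4 = -2/6 + 1/4 = -2*1/6 + 1/4 = -1/3 + 1/4 = -1/12 ≈ -0.083333)
-127*U + n = -127*(-1/12) + 62/45 = 127/12 + 62/45 = 2153/180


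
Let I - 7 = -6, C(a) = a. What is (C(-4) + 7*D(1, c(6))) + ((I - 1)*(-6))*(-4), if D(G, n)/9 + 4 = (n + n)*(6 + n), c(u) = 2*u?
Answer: 26960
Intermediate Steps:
D(G, n) = -36 + 18*n*(6 + n) (D(G, n) = -36 + 9*((n + n)*(6 + n)) = -36 + 9*((2*n)*(6 + n)) = -36 + 9*(2*n*(6 + n)) = -36 + 18*n*(6 + n))
I = 1 (I = 7 - 6 = 1)
(C(-4) + 7*D(1, c(6))) + ((I - 1)*(-6))*(-4) = (-4 + 7*(-36 + 18*(2*6)² + 108*(2*6))) + ((1 - 1)*(-6))*(-4) = (-4 + 7*(-36 + 18*12² + 108*12)) + (0*(-6))*(-4) = (-4 + 7*(-36 + 18*144 + 1296)) + 0*(-4) = (-4 + 7*(-36 + 2592 + 1296)) + 0 = (-4 + 7*3852) + 0 = (-4 + 26964) + 0 = 26960 + 0 = 26960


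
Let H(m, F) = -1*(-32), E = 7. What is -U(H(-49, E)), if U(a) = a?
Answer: -32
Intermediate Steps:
H(m, F) = 32
-U(H(-49, E)) = -1*32 = -32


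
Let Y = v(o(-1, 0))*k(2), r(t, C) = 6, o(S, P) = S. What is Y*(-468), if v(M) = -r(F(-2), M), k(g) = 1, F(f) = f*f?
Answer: 2808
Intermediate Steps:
F(f) = f²
v(M) = -6 (v(M) = -1*6 = -6)
Y = -6 (Y = -6*1 = -6)
Y*(-468) = -6*(-468) = 2808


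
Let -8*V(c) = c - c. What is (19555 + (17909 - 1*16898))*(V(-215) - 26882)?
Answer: -552855212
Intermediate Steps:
V(c) = 0 (V(c) = -(c - c)/8 = -⅛*0 = 0)
(19555 + (17909 - 1*16898))*(V(-215) - 26882) = (19555 + (17909 - 1*16898))*(0 - 26882) = (19555 + (17909 - 16898))*(-26882) = (19555 + 1011)*(-26882) = 20566*(-26882) = -552855212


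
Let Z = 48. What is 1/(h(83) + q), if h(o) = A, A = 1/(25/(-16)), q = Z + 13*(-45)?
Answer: -25/13441 ≈ -0.0018600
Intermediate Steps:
q = -537 (q = 48 + 13*(-45) = 48 - 585 = -537)
A = -16/25 (A = 1/(25*(-1/16)) = 1/(-25/16) = -16/25 ≈ -0.64000)
h(o) = -16/25
1/(h(83) + q) = 1/(-16/25 - 537) = 1/(-13441/25) = -25/13441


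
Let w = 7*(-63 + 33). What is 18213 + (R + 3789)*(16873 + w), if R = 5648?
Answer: 157266944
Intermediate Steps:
w = -210 (w = 7*(-30) = -210)
18213 + (R + 3789)*(16873 + w) = 18213 + (5648 + 3789)*(16873 - 210) = 18213 + 9437*16663 = 18213 + 157248731 = 157266944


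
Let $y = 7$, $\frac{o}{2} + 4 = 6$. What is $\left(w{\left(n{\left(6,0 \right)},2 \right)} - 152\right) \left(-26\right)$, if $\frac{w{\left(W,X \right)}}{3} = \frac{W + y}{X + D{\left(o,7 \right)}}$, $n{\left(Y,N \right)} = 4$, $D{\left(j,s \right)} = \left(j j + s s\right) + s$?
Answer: $\frac{145795}{37} \approx 3940.4$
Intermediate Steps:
$o = 4$ ($o = -8 + 2 \cdot 6 = -8 + 12 = 4$)
$D{\left(j,s \right)} = s + j^{2} + s^{2}$ ($D{\left(j,s \right)} = \left(j^{2} + s^{2}\right) + s = s + j^{2} + s^{2}$)
$w{\left(W,X \right)} = \frac{3 \left(7 + W\right)}{72 + X}$ ($w{\left(W,X \right)} = 3 \frac{W + 7}{X + \left(7 + 4^{2} + 7^{2}\right)} = 3 \frac{7 + W}{X + \left(7 + 16 + 49\right)} = 3 \frac{7 + W}{X + 72} = 3 \frac{7 + W}{72 + X} = \frac{3 \left(7 + W\right)}{72 + X}$)
$\left(w{\left(n{\left(6,0 \right)},2 \right)} - 152\right) \left(-26\right) = \left(\frac{3 \left(7 + 4\right)}{72 + 2} - 152\right) \left(-26\right) = \left(3 \cdot \frac{1}{74} \cdot 11 - 152\right) \left(-26\right) = \left(\frac{33}{74} - 152\right) \left(-26\right) = \left(- \frac{11215}{74}\right) \left(-26\right) = \frac{145795}{37}$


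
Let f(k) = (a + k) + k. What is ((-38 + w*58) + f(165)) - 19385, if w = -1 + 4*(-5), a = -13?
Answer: -20324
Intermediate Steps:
f(k) = -13 + 2*k (f(k) = (-13 + k) + k = -13 + 2*k)
w = -21 (w = -1 - 20 = -21)
((-38 + w*58) + f(165)) - 19385 = ((-38 - 21*58) + (-13 + 2*165)) - 19385 = ((-38 - 1218) + (-13 + 330)) - 19385 = (-1256 + 317) - 19385 = -939 - 19385 = -20324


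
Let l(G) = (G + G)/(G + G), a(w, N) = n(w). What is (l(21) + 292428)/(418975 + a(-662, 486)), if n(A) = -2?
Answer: 292429/418973 ≈ 0.69797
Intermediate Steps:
a(w, N) = -2
l(G) = 1 (l(G) = (2*G)/((2*G)) = (2*G)*(1/(2*G)) = 1)
(l(21) + 292428)/(418975 + a(-662, 486)) = (1 + 292428)/(418975 - 2) = 292429/418973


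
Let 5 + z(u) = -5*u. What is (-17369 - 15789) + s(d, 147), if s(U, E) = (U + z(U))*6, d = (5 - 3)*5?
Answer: -33428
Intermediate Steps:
d = 10 (d = 2*5 = 10)
z(u) = -5 - 5*u
s(U, E) = -30 - 24*U (s(U, E) = (U + (-5 - 5*U))*6 = (-5 - 4*U)*6 = -30 - 24*U)
(-17369 - 15789) + s(d, 147) = (-17369 - 15789) + (-30 - 24*10) = -33158 + (-30 - 240) = -33158 - 270 = -33428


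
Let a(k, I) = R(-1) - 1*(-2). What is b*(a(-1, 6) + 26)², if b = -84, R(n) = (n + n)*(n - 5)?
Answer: -134400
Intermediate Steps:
R(n) = 2*n*(-5 + n) (R(n) = (2*n)*(-5 + n) = 2*n*(-5 + n))
a(k, I) = 14 (a(k, I) = 2*(-1)*(-5 - 1) - 1*(-2) = 2*(-1)*(-6) + 2 = 12 + 2 = 14)
b*(a(-1, 6) + 26)² = -84*(14 + 26)² = -84*40² = -84*1600 = -134400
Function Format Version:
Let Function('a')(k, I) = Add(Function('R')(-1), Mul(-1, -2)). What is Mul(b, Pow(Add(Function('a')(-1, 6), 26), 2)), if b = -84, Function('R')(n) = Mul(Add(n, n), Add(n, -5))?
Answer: -134400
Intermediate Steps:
Function('R')(n) = Mul(2, n, Add(-5, n)) (Function('R')(n) = Mul(Mul(2, n), Add(-5, n)) = Mul(2, n, Add(-5, n)))
Function('a')(k, I) = 14 (Function('a')(k, I) = Add(Mul(2, -1, Add(-5, -1)), Mul(-1, -2)) = Add(Mul(2, -1, -6), 2) = Add(12, 2) = 14)
Mul(b, Pow(Add(Function('a')(-1, 6), 26), 2)) = Mul(-84, Pow(Add(14, 26), 2)) = Mul(-84, Pow(40, 2)) = Mul(-84, 1600) = -134400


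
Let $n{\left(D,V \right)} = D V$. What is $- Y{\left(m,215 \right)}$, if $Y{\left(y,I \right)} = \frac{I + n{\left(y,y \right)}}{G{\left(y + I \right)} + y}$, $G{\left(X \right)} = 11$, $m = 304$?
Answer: $- \frac{4411}{15} \approx -294.07$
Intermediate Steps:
$Y{\left(y,I \right)} = \frac{I + y^{2}}{11 + y}$ ($Y{\left(y,I \right)} = \frac{I + y y}{11 + y} = \frac{I + y^{2}}{11 + y}$)
$- Y{\left(m,215 \right)} = - \frac{215 + 304^{2}}{11 + 304} = - \frac{215 + 92416}{315} = - \frac{92631}{315} = \left(-1\right) \frac{4411}{15} = - \frac{4411}{15}$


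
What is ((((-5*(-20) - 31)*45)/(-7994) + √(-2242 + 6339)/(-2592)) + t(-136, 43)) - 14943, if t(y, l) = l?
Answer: -119113705/7994 - √4097/2592 ≈ -14900.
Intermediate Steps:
((((-5*(-20) - 31)*45)/(-7994) + √(-2242 + 6339)/(-2592)) + t(-136, 43)) - 14943 = ((((-5*(-20) - 31)*45)/(-7994) + √(-2242 + 6339)/(-2592)) + 43) - 14943 = ((((100 - 31)*45)*(-1/7994) + √4097*(-1/2592)) + 43) - 14943 = (((69*45)*(-1/7994) - √4097/2592) + 43) - 14943 = ((3105*(-1/7994) - √4097/2592) + 43) - 14943 = ((-3105/7994 - √4097/2592) + 43) - 14943 = (340637/7994 - √4097/2592) - 14943 = -119113705/7994 - √4097/2592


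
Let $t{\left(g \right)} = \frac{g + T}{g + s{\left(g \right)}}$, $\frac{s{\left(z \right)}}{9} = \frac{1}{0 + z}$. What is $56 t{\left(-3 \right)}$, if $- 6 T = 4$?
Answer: $\frac{308}{9} \approx 34.222$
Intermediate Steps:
$T = - \frac{2}{3}$ ($T = \left(- \frac{1}{6}\right) 4 = - \frac{2}{3} \approx -0.66667$)
$s{\left(z \right)} = \frac{9}{z}$ ($s{\left(z \right)} = \frac{9}{0 + z} = \frac{9}{z}$)
$t{\left(g \right)} = \frac{- \frac{2}{3} + g}{g + \frac{9}{g}}$ ($t{\left(g \right)} = \frac{g - \frac{2}{3}}{g + \frac{9}{g}} = \frac{- \frac{2}{3} + g}{g + \frac{9}{g}}$)
$56 t{\left(-3 \right)} = 56 \cdot \frac{1}{3} \left(-3\right) \frac{1}{9 + \left(-3\right)^{2}} \left(-2 + 3 \left(-3\right)\right) = 56 \cdot \frac{1}{3} \left(-3\right) \frac{1}{9 + 9} \left(-2 - 9\right) = 56 \cdot \frac{1}{3} \left(-3\right) \frac{1}{18} \left(-11\right) = 56 \cdot \frac{11}{18} = \frac{308}{9}$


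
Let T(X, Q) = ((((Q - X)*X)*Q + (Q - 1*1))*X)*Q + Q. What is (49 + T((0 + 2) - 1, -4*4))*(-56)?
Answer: 226632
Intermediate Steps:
T(X, Q) = Q + Q*X*(-1 + Q + Q*X*(Q - X)) (T(X, Q) = (((X*(Q - X))*Q + (Q - 1))*X)*Q + Q = ((Q*X*(Q - X) + (-1 + Q))*X)*Q + Q = ((-1 + Q + Q*X*(Q - X))*X)*Q + Q = (X*(-1 + Q + Q*X*(Q - X)))*Q + Q = Q*X*(-1 + Q + Q*X*(Q - X)) + Q = Q + Q*X*(-1 + Q + Q*X*(Q - X)))
(49 + T((0 + 2) - 1, -4*4))*(-56) = (49 + (-4*4)*(1 - ((0 + 2) - 1) + (-4*4)*((0 + 2) - 1) + (-4*4)²*((0 + 2) - 1)² - (-4*4)*((0 + 2) - 1)³))*(-56) = (49 - 16*(1 - (2 - 1) - 16*(2 - 1) + (-16)²*(2 - 1)² - 1*(-16)*(2 - 1)³))*(-56) = (49 - 16*(1 - 1*1 - 16*1 + 256*1² - 1*(-16)*1³))*(-56) = (49 - 16*(1 - 1 - 16 + 256*1 - 1*(-16)*1))*(-56) = (49 - 16*(1 - 1 - 16 + 256 + 16))*(-56) = (49 - 16*256)*(-56) = (49 - 4096)*(-56) = -4047*(-56) = 226632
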